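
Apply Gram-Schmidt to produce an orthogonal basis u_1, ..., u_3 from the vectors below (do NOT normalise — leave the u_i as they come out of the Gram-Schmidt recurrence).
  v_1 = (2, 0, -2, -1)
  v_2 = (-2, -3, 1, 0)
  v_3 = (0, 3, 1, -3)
Orthogonal basis:
  u_1 = (2, 0, -2, -1)
  u_2 = (-2/3, -3, -1/3, -2/3)
  u_3 = (-32/45, 4/5, 44/45, -152/45)

Apply the Gram-Schmidt recurrence
  u_1 = v_1
  u_i = v_i − Σ_{j<i} ((v_i · u_j) / (u_j · u_j)) · u_j.

Step by step this gives:
  u_1 = (2, 0, -2, -1)
  u_2 = (-2/3, -3, -1/3, -2/3)
  u_3 = (-32/45, 4/5, 44/45, -152/45)

Orthogonality check:
  u_2 · u_1 = 0 (should be 0)
  u_3 · u_1 = 0 (should be 0)
  u_3 · u_2 = 0 (should be 0)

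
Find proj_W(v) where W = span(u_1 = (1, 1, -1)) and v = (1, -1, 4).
proj_W(v) = (-4/3, -4/3, 4/3)

Set up U = [u_1 | ... | u_1] ∈ R^(3×1). The projector onto W = col(U) is P = U (U^T U)^(-1) U^T.
Compute U^T U =
  [3],
and U^T v = (-4).
Solve U^T U · c = U^T v for the coefficients: c = (-4/3). The projection is proj_W(v) = U c.
Check: (v - proj_W(v)) · u_1 = 0  (should be 0).
Result: proj_W(v) = (-4/3, -4/3, 4/3).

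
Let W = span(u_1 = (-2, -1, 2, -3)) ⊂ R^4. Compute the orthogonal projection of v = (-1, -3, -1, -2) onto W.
proj_W(v) = (-1, -1/2, 1, -3/2)

Set up U = [u_1 | ... | u_1] ∈ R^(4×1). The projector onto W = col(U) is P = U (U^T U)^(-1) U^T.
Compute U^T U =
  [18],
and U^T v = (9).
Solve U^T U · c = U^T v for the coefficients: c = (1/2). The projection is proj_W(v) = U c.
Check: (v - proj_W(v)) · u_1 = 0  (should be 0).
Result: proj_W(v) = (-1, -1/2, 1, -3/2).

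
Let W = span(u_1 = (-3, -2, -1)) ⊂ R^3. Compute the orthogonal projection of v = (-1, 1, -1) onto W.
proj_W(v) = (-3/7, -2/7, -1/7)

Set up U = [u_1 | ... | u_1] ∈ R^(3×1). The projector onto W = col(U) is P = U (U^T U)^(-1) U^T.
Compute U^T U =
  [14],
and U^T v = (2).
Solve U^T U · c = U^T v for the coefficients: c = (1/7). The projection is proj_W(v) = U c.
Check: (v - proj_W(v)) · u_1 = 0  (should be 0).
Result: proj_W(v) = (-3/7, -2/7, -1/7).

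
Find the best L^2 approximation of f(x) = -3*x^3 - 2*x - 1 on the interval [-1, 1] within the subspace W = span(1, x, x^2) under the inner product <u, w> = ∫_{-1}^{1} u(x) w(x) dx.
g(x) = -19*x/5 - 1

The best approximation g ∈ W is the orthogonal projection of f onto W. Writing g = a_0 + a_1 x + a_2 x^2, the coefficients solve the normal equations G · a = b where
  G_{ij} = <φ_i, φ_j> and b_i = <f, φ_i>, with φ_0 = 1, φ_1 = x, φ_2 = x^2.
G =
  [2, 0, 2/3]
  [0, 2/3, 0]
  [2/3, 0, 2/5],
b = (-2, -38/15, -2/3).
Solving gives a_0 = -1, a_1 = -19/5, a_2 = 0, so
  g(x) = -19*x/5 - 1.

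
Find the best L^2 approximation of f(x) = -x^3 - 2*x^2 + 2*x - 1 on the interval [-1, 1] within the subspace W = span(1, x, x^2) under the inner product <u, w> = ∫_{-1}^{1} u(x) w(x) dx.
g(x) = -2*x^2 + 7*x/5 - 1

The best approximation g ∈ W is the orthogonal projection of f onto W. Writing g = a_0 + a_1 x + a_2 x^2, the coefficients solve the normal equations G · a = b where
  G_{ij} = <φ_i, φ_j> and b_i = <f, φ_i>, with φ_0 = 1, φ_1 = x, φ_2 = x^2.
G =
  [2, 0, 2/3]
  [0, 2/3, 0]
  [2/3, 0, 2/5],
b = (-10/3, 14/15, -22/15).
Solving gives a_0 = -1, a_1 = 7/5, a_2 = -2, so
  g(x) = -2*x^2 + 7*x/5 - 1.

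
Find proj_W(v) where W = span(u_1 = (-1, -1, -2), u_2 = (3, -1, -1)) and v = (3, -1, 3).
proj_W(v) = (107/33, 23/33, 67/33)

Set up U = [u_1 | ... | u_2] ∈ R^(3×2). The projector onto W = col(U) is P = U (U^T U)^(-1) U^T.
Compute U^T U =
  [6, 0]
  [0, 11],
and U^T v = (-8, 7).
Solve U^T U · c = U^T v for the coefficients: c = (-4/3, 7/11). The projection is proj_W(v) = U c.
Check: (v - proj_W(v)) · u_1 = 0  (should be 0).
Check: (v - proj_W(v)) · u_2 = 0  (should be 0).
Result: proj_W(v) = (107/33, 23/33, 67/33).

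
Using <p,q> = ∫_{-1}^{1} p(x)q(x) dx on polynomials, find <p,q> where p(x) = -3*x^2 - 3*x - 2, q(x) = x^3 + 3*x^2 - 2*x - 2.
<p,q> = 36/5

Expand the product: p(x)·q(x) = -3*x^5 - 12*x^4 - 5*x^3 + 6*x^2 + 10*x + 4.
∫_{-1}^{1} of each monomial x^k gives [2/(k+1) if k even, 0 if k odd]. Integrating term-by-term (or equivalently evaluating the antiderivative F(x) = -x^6/2 - 12*x^5/5 - 5*x^4/4 + 2*x^3 + 5*x^2 + 4*x at the endpoints):
  F(1) − F(−1) = 137/20 − (-7/20) = 36/5.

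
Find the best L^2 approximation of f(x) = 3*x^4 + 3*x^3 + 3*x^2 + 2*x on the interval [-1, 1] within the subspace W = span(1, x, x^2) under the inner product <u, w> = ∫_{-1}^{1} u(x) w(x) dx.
g(x) = 39*x^2/7 + 19*x/5 - 9/35

The best approximation g ∈ W is the orthogonal projection of f onto W. Writing g = a_0 + a_1 x + a_2 x^2, the coefficients solve the normal equations G · a = b where
  G_{ij} = <φ_i, φ_j> and b_i = <f, φ_i>, with φ_0 = 1, φ_1 = x, φ_2 = x^2.
G =
  [2, 0, 2/3]
  [0, 2/3, 0]
  [2/3, 0, 2/5],
b = (16/5, 38/15, 72/35).
Solving gives a_0 = -9/35, a_1 = 19/5, a_2 = 39/7, so
  g(x) = 39*x^2/7 + 19*x/5 - 9/35.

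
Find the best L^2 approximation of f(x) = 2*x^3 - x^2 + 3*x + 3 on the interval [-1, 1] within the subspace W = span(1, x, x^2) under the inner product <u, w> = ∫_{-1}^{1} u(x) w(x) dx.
g(x) = -x^2 + 21*x/5 + 3

The best approximation g ∈ W is the orthogonal projection of f onto W. Writing g = a_0 + a_1 x + a_2 x^2, the coefficients solve the normal equations G · a = b where
  G_{ij} = <φ_i, φ_j> and b_i = <f, φ_i>, with φ_0 = 1, φ_1 = x, φ_2 = x^2.
G =
  [2, 0, 2/3]
  [0, 2/3, 0]
  [2/3, 0, 2/5],
b = (16/3, 14/5, 8/5).
Solving gives a_0 = 3, a_1 = 21/5, a_2 = -1, so
  g(x) = -x^2 + 21*x/5 + 3.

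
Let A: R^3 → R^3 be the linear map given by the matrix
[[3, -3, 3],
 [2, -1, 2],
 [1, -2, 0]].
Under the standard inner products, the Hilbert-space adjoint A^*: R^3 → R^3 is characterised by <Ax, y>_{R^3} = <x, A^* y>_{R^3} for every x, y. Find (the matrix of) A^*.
A^* = A^T =
[[3, 2, 1],
 [-3, -1, -2],
 [3, 2, 0]]

For real matrices with standard dot products, the defining identity <Ax, y> = <x, A^* y> gives (Ax)^T y = x^T (A^*) y, i.e. x^T A^T y = x^T (A^*) y. Since this holds for all x, y, we must have A^* = A^T. Therefore
A^* =
[[3, 2, 1],
 [-3, -1, -2],
 [3, 2, 0]].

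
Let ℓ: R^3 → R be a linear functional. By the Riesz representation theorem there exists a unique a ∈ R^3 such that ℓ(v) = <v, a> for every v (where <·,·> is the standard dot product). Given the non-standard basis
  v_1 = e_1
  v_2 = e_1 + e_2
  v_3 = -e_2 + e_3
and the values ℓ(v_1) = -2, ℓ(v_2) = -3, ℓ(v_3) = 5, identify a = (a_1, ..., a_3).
a = (-2, -1, 4)

Write a = (a_1, ..., a_3) in the standard basis. For each basis vector v_i, ℓ(v_i) = <v_i, a> is a linear equation in the a_j's. Collect the n equations into a matrix system V a = ℓ, where row i of V is v_i (expressed in the standard basis). Since V is invertible (lower-triangular with 1s on the diagonal, up to permutation), solve by back-substitution:
  V =
[[1, 0, 0],
 [1, 1, 0],
 [0, -1, 1]]
  V a = (-2, -3, 5)
Solving gives a = (-2, -1, 4).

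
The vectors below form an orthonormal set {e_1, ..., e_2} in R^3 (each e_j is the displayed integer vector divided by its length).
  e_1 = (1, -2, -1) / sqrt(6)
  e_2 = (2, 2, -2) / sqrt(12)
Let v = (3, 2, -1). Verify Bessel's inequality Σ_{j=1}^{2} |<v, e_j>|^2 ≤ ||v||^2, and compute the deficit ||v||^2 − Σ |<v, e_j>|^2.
Σ |<v, e_j>|^2 = 12; ||v||^2 = 14; deficit = 2

Write each e_j = u_j / sqrt(<u_j, u_j>) where u_j is the displayed integer vector. Then <v, e_j> = <v, u_j> / sqrt(<u_j, u_j>), so |<v, e_j>|^2 = <v, u_j>^2 / <u_j, u_j>.
Coefficients: <v, e_1> = 0/sqrt(6), <v, e_2> = 12/sqrt(12).
Square and sum: Σ |<v, e_j>|^2 = 12.
Compute ||v||^2 = v·v = 14.
Deficit = 14 − 12 = 2 ≥ 0, confirming Bessel's inequality. (The deficit equals ||v − Σ <v,e_j> e_j||^2, the squared distance from v to span{e_j}.)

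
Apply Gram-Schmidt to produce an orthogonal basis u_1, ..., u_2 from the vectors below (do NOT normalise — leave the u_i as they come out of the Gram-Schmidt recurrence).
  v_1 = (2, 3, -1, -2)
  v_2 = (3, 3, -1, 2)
Orthogonal basis:
  u_1 = (2, 3, -1, -2)
  u_2 = (5/3, 1, -1/3, 10/3)

Apply the Gram-Schmidt recurrence
  u_1 = v_1
  u_i = v_i − Σ_{j<i} ((v_i · u_j) / (u_j · u_j)) · u_j.

Step by step this gives:
  u_1 = (2, 3, -1, -2)
  u_2 = (5/3, 1, -1/3, 10/3)

Orthogonality check:
  u_2 · u_1 = 0 (should be 0)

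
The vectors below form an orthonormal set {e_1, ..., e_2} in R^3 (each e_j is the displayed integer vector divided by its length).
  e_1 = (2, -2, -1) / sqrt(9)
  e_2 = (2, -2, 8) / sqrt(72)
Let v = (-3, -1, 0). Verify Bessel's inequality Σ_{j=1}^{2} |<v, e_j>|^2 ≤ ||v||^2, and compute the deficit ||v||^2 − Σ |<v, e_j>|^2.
Σ |<v, e_j>|^2 = 2; ||v||^2 = 10; deficit = 8

Write each e_j = u_j / sqrt(<u_j, u_j>) where u_j is the displayed integer vector. Then <v, e_j> = <v, u_j> / sqrt(<u_j, u_j>), so |<v, e_j>|^2 = <v, u_j>^2 / <u_j, u_j>.
Coefficients: <v, e_1> = -4/sqrt(9), <v, e_2> = -4/sqrt(72).
Square and sum: Σ |<v, e_j>|^2 = 2.
Compute ||v||^2 = v·v = 10.
Deficit = 10 − 2 = 8 ≥ 0, confirming Bessel's inequality. (The deficit equals ||v − Σ <v,e_j> e_j||^2, the squared distance from v to span{e_j}.)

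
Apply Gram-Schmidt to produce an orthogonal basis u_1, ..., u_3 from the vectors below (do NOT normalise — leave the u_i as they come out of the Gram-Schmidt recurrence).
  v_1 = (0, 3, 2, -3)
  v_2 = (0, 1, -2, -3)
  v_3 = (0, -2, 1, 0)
Orthogonal basis:
  u_1 = (0, 3, 2, -3)
  u_2 = (0, -1/11, -30/11, -21/11)
  u_3 = (0, -90/61, 45/61, -60/61)

Apply the Gram-Schmidt recurrence
  u_1 = v_1
  u_i = v_i − Σ_{j<i} ((v_i · u_j) / (u_j · u_j)) · u_j.

Step by step this gives:
  u_1 = (0, 3, 2, -3)
  u_2 = (0, -1/11, -30/11, -21/11)
  u_3 = (0, -90/61, 45/61, -60/61)

Orthogonality check:
  u_2 · u_1 = 0 (should be 0)
  u_3 · u_1 = 0 (should be 0)
  u_3 · u_2 = 0 (should be 0)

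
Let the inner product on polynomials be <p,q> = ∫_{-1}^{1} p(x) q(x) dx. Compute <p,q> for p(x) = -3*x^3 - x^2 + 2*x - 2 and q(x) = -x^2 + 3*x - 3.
<p,q> = 242/15

Expand the product: p(x)·q(x) = 3*x^5 - 8*x^4 + 4*x^3 + 11*x^2 - 12*x + 6.
∫_{-1}^{1} of each monomial x^k gives [2/(k+1) if k even, 0 if k odd]. Integrating term-by-term (or equivalently evaluating the antiderivative F(x) = x^6/2 - 8*x^5/5 + x^4 + 11*x^3/3 - 6*x^2 + 6*x at the endpoints):
  F(1) − F(−1) = 107/30 − (-377/30) = 242/15.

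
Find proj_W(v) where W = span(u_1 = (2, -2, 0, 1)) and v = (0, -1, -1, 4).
proj_W(v) = (4/3, -4/3, 0, 2/3)

Set up U = [u_1 | ... | u_1] ∈ R^(4×1). The projector onto W = col(U) is P = U (U^T U)^(-1) U^T.
Compute U^T U =
  [9],
and U^T v = (6).
Solve U^T U · c = U^T v for the coefficients: c = (2/3). The projection is proj_W(v) = U c.
Check: (v - proj_W(v)) · u_1 = 0  (should be 0).
Result: proj_W(v) = (4/3, -4/3, 0, 2/3).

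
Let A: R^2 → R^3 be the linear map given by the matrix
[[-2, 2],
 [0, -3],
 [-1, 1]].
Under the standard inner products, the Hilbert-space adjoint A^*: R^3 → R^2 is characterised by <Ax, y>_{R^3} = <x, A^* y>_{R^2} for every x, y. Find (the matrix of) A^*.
A^* = A^T =
[[-2, 0, -1],
 [2, -3, 1]]

For real matrices with standard dot products, the defining identity <Ax, y> = <x, A^* y> gives (Ax)^T y = x^T (A^*) y, i.e. x^T A^T y = x^T (A^*) y. Since this holds for all x, y, we must have A^* = A^T. Therefore
A^* =
[[-2, 0, -1],
 [2, -3, 1]].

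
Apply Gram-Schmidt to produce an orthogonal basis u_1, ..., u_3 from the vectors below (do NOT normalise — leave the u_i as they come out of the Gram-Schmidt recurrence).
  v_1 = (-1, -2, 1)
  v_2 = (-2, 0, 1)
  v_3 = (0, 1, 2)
Orthogonal basis:
  u_1 = (-1, -2, 1)
  u_2 = (-3/2, 1, 1/2)
  u_3 = (6/7, 3/7, 12/7)

Apply the Gram-Schmidt recurrence
  u_1 = v_1
  u_i = v_i − Σ_{j<i} ((v_i · u_j) / (u_j · u_j)) · u_j.

Step by step this gives:
  u_1 = (-1, -2, 1)
  u_2 = (-3/2, 1, 1/2)
  u_3 = (6/7, 3/7, 12/7)

Orthogonality check:
  u_2 · u_1 = 0 (should be 0)
  u_3 · u_1 = 0 (should be 0)
  u_3 · u_2 = 0 (should be 0)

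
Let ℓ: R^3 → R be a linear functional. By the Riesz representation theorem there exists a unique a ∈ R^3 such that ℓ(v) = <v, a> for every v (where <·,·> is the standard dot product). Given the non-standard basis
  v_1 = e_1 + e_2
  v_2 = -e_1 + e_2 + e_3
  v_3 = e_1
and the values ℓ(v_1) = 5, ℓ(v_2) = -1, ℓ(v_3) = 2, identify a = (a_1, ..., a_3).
a = (2, 3, -2)

Write a = (a_1, ..., a_3) in the standard basis. For each basis vector v_i, ℓ(v_i) = <v_i, a> is a linear equation in the a_j's. Collect the n equations into a matrix system V a = ℓ, where row i of V is v_i (expressed in the standard basis). Since V is invertible (lower-triangular with 1s on the diagonal, up to permutation), solve by back-substitution:
  V =
[[1, 1, 0],
 [-1, 1, 1],
 [1, 0, 0]]
  V a = (5, -1, 2)
Solving gives a = (2, 3, -2).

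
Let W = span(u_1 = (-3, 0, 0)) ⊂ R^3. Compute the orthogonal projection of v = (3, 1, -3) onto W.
proj_W(v) = (3, 0, 0)

Set up U = [u_1 | ... | u_1] ∈ R^(3×1). The projector onto W = col(U) is P = U (U^T U)^(-1) U^T.
Compute U^T U =
  [9],
and U^T v = (-9).
Solve U^T U · c = U^T v for the coefficients: c = (-1). The projection is proj_W(v) = U c.
Check: (v - proj_W(v)) · u_1 = 0  (should be 0).
Result: proj_W(v) = (3, 0, 0).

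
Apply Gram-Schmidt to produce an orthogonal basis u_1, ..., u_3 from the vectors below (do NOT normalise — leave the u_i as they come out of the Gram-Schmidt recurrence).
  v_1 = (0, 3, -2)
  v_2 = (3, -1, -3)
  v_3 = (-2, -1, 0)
Orthogonal basis:
  u_1 = (0, 3, -2)
  u_2 = (3, -22/13, -33/13)
  u_3 = (-22/17, -12/17, -18/17)

Apply the Gram-Schmidt recurrence
  u_1 = v_1
  u_i = v_i − Σ_{j<i} ((v_i · u_j) / (u_j · u_j)) · u_j.

Step by step this gives:
  u_1 = (0, 3, -2)
  u_2 = (3, -22/13, -33/13)
  u_3 = (-22/17, -12/17, -18/17)

Orthogonality check:
  u_2 · u_1 = 0 (should be 0)
  u_3 · u_1 = 0 (should be 0)
  u_3 · u_2 = 0 (should be 0)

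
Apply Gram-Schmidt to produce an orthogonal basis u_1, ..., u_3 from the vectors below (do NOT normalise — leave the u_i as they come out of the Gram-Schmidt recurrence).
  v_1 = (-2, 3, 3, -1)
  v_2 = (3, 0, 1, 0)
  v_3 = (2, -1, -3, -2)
Orthogonal basis:
  u_1 = (-2, 3, 3, -1)
  u_2 = (63/23, 9/23, 32/23, -3/23)
  u_3 = (99/221, 172/221, -297/221, -573/221)

Apply the Gram-Schmidt recurrence
  u_1 = v_1
  u_i = v_i − Σ_{j<i} ((v_i · u_j) / (u_j · u_j)) · u_j.

Step by step this gives:
  u_1 = (-2, 3, 3, -1)
  u_2 = (63/23, 9/23, 32/23, -3/23)
  u_3 = (99/221, 172/221, -297/221, -573/221)

Orthogonality check:
  u_2 · u_1 = 0 (should be 0)
  u_3 · u_1 = 0 (should be 0)
  u_3 · u_2 = 0 (should be 0)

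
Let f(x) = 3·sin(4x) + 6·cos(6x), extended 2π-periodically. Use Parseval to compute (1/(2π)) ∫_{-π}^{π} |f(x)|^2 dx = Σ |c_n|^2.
Σ |c_n|^2 = 45/2

Expand |f|^2 and use orthogonality of {sin(nx), cos(mx)} on [-π, π]:
  ∫_{-π}^{π} sin(nx)^2 dx = π, ∫ cos(mx)^2 dx = π, and cross terms integrate to 0.
So ∫_{-π}^{π} f(x)^2 dx = 3^2 · π + 6^2 · π = (9 + 36)π.
Divide by 2π: (9 + 36)/2 = 45/2.
By Parseval, this equals Σ |c_n|^2.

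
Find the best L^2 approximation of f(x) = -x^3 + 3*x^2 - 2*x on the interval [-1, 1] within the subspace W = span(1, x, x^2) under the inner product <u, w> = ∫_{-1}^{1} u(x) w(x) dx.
g(x) = 3*x^2 - 13*x/5

The best approximation g ∈ W is the orthogonal projection of f onto W. Writing g = a_0 + a_1 x + a_2 x^2, the coefficients solve the normal equations G · a = b where
  G_{ij} = <φ_i, φ_j> and b_i = <f, φ_i>, with φ_0 = 1, φ_1 = x, φ_2 = x^2.
G =
  [2, 0, 2/3]
  [0, 2/3, 0]
  [2/3, 0, 2/5],
b = (2, -26/15, 6/5).
Solving gives a_0 = 0, a_1 = -13/5, a_2 = 3, so
  g(x) = 3*x^2 - 13*x/5.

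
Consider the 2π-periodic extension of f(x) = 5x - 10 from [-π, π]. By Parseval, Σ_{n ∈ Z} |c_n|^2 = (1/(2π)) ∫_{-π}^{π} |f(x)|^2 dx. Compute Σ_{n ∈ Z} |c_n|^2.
Σ |c_n|^2 = 25π^2/3 + 100

Expand and integrate term by term over [-π, π]:
  ∫ (5x)^2 dx = 25·(2π^3/3); ∫ 2·5·(-10)·x dx = 0 (odd integrand); ∫ (-10)^2 dx = 100·2π.
So (1/(2π)) ∫_{-π}^{π} (5x - 10)^2 dx = 25π^2/3 + 100 = 25π^2/3 + 100.
Parseval ⇒ Σ |c_n|^2 = 25π^2/3 + 100.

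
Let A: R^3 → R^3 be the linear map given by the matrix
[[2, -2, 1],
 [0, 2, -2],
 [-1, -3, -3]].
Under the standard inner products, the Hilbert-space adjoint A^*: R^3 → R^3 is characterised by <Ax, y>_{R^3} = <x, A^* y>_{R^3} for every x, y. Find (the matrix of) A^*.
A^* = A^T =
[[2, 0, -1],
 [-2, 2, -3],
 [1, -2, -3]]

For real matrices with standard dot products, the defining identity <Ax, y> = <x, A^* y> gives (Ax)^T y = x^T (A^*) y, i.e. x^T A^T y = x^T (A^*) y. Since this holds for all x, y, we must have A^* = A^T. Therefore
A^* =
[[2, 0, -1],
 [-2, 2, -3],
 [1, -2, -3]].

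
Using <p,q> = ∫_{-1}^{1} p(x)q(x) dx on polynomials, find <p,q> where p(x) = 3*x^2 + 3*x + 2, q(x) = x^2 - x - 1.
<p,q> = -82/15

Expand the product: p(x)·q(x) = 3*x^4 - 4*x^2 - 5*x - 2.
∫_{-1}^{1} of each monomial x^k gives [2/(k+1) if k even, 0 if k odd]. Integrating term-by-term (or equivalently evaluating the antiderivative F(x) = 3*x^5/5 - 4*x^3/3 - 5*x^2/2 - 2*x at the endpoints):
  F(1) − F(−1) = -157/30 − (7/30) = -82/15.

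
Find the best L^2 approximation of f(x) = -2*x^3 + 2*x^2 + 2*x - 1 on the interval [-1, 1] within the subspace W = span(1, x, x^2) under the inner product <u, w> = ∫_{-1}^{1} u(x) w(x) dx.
g(x) = 2*x^2 + 4*x/5 - 1

The best approximation g ∈ W is the orthogonal projection of f onto W. Writing g = a_0 + a_1 x + a_2 x^2, the coefficients solve the normal equations G · a = b where
  G_{ij} = <φ_i, φ_j> and b_i = <f, φ_i>, with φ_0 = 1, φ_1 = x, φ_2 = x^2.
G =
  [2, 0, 2/3]
  [0, 2/3, 0]
  [2/3, 0, 2/5],
b = (-2/3, 8/15, 2/15).
Solving gives a_0 = -1, a_1 = 4/5, a_2 = 2, so
  g(x) = 2*x^2 + 4*x/5 - 1.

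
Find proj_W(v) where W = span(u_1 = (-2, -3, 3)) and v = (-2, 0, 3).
proj_W(v) = (-13/11, -39/22, 39/22)

Set up U = [u_1 | ... | u_1] ∈ R^(3×1). The projector onto W = col(U) is P = U (U^T U)^(-1) U^T.
Compute U^T U =
  [22],
and U^T v = (13).
Solve U^T U · c = U^T v for the coefficients: c = (13/22). The projection is proj_W(v) = U c.
Check: (v - proj_W(v)) · u_1 = 0  (should be 0).
Result: proj_W(v) = (-13/11, -39/22, 39/22).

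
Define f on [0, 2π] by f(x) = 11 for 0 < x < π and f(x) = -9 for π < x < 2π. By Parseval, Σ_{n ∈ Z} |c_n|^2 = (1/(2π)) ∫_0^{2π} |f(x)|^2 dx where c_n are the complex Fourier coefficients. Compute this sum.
Σ |c_n|^2 = 101

Parseval equates the L^2 energy of f (normalised by 1/(2π)) with the ℓ^2 sum of its Fourier coefficients: (1/(2π)) ∫_0^{2π} |f|^2 = Σ |c_n|^2.
Compute the left side: (1/(2π)) [∫_0^π 11^2 dx + ∫_π^{2π} (-9)^2 dx] = (1/(2π)) · (121π + 81π) = (121 + 81)/2 = 101.
So Σ_{n ∈ Z} |c_n|^2 = 101.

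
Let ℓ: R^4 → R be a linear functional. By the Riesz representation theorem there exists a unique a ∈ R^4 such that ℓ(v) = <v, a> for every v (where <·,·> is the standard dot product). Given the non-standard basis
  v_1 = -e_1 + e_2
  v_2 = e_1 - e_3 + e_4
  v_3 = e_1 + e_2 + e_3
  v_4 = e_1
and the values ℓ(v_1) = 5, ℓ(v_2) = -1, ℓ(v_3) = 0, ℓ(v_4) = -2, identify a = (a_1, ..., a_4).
a = (-2, 3, -1, 0)

Write a = (a_1, ..., a_4) in the standard basis. For each basis vector v_i, ℓ(v_i) = <v_i, a> is a linear equation in the a_j's. Collect the n equations into a matrix system V a = ℓ, where row i of V is v_i (expressed in the standard basis). Since V is invertible (lower-triangular with 1s on the diagonal, up to permutation), solve by back-substitution:
  V =
[[-1, 1, 0, 0],
 [1, 0, -1, 1],
 [1, 1, 1, 0],
 [1, 0, 0, 0]]
  V a = (5, -1, 0, -2)
Solving gives a = (-2, 3, -1, 0).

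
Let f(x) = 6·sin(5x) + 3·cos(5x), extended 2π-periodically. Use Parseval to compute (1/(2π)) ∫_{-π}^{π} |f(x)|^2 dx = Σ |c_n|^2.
Σ |c_n|^2 = 45/2

Expand |f|^2 and use orthogonality of {sin(nx), cos(mx)} on [-π, π]:
  ∫_{-π}^{π} sin(nx)^2 dx = π, ∫ cos(mx)^2 dx = π, and cross terms integrate to 0.
So ∫_{-π}^{π} f(x)^2 dx = 6^2 · π + 3^2 · π = (36 + 9)π.
Divide by 2π: (36 + 9)/2 = 45/2.
By Parseval, this equals Σ |c_n|^2.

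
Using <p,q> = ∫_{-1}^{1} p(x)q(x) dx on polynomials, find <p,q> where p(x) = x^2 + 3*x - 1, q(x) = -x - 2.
<p,q> = 2/3

Expand the product: p(x)·q(x) = -x^3 - 5*x^2 - 5*x + 2.
∫_{-1}^{1} of each monomial x^k gives [2/(k+1) if k even, 0 if k odd]. Integrating term-by-term (or equivalently evaluating the antiderivative F(x) = -x^4/4 - 5*x^3/3 - 5*x^2/2 + 2*x at the endpoints):
  F(1) − F(−1) = -29/12 − (-37/12) = 2/3.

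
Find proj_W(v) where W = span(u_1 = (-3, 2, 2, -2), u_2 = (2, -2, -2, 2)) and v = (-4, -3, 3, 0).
proj_W(v) = (-4, 0, 0, 0)

Set up U = [u_1 | ... | u_2] ∈ R^(4×2). The projector onto W = col(U) is P = U (U^T U)^(-1) U^T.
Compute U^T U =
  [21, -18]
  [-18, 16],
and U^T v = (12, -8).
Solve U^T U · c = U^T v for the coefficients: c = (4, 4). The projection is proj_W(v) = U c.
Check: (v - proj_W(v)) · u_1 = 0  (should be 0).
Check: (v - proj_W(v)) · u_2 = 0  (should be 0).
Result: proj_W(v) = (-4, 0, 0, 0).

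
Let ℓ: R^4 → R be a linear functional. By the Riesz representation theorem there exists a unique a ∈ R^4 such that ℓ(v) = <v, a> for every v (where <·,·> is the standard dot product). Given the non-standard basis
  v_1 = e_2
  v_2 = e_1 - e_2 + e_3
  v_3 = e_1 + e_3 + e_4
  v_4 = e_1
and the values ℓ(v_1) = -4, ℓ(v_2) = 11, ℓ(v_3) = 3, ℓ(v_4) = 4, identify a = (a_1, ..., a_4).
a = (4, -4, 3, -4)

Write a = (a_1, ..., a_4) in the standard basis. For each basis vector v_i, ℓ(v_i) = <v_i, a> is a linear equation in the a_j's. Collect the n equations into a matrix system V a = ℓ, where row i of V is v_i (expressed in the standard basis). Since V is invertible (lower-triangular with 1s on the diagonal, up to permutation), solve by back-substitution:
  V =
[[0, 1, 0, 0],
 [1, -1, 1, 0],
 [1, 0, 1, 1],
 [1, 0, 0, 0]]
  V a = (-4, 11, 3, 4)
Solving gives a = (4, -4, 3, -4).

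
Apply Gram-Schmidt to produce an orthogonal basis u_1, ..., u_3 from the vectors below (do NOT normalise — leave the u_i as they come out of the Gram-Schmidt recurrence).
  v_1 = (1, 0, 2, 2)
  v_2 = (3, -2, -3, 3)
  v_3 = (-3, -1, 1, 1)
Orthogonal basis:
  u_1 = (1, 0, 2, 2)
  u_2 = (8/3, -2, -11/3, 7/3)
  u_3 = (-332/135, -67/45, -16/135, 182/135)

Apply the Gram-Schmidt recurrence
  u_1 = v_1
  u_i = v_i − Σ_{j<i} ((v_i · u_j) / (u_j · u_j)) · u_j.

Step by step this gives:
  u_1 = (1, 0, 2, 2)
  u_2 = (8/3, -2, -11/3, 7/3)
  u_3 = (-332/135, -67/45, -16/135, 182/135)

Orthogonality check:
  u_2 · u_1 = 0 (should be 0)
  u_3 · u_1 = 0 (should be 0)
  u_3 · u_2 = 0 (should be 0)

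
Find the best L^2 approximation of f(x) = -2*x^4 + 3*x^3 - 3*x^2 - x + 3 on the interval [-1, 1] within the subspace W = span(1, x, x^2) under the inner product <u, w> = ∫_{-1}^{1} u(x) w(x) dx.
g(x) = -33*x^2/7 + 4*x/5 + 111/35

The best approximation g ∈ W is the orthogonal projection of f onto W. Writing g = a_0 + a_1 x + a_2 x^2, the coefficients solve the normal equations G · a = b where
  G_{ij} = <φ_i, φ_j> and b_i = <f, φ_i>, with φ_0 = 1, φ_1 = x, φ_2 = x^2.
G =
  [2, 0, 2/3]
  [0, 2/3, 0]
  [2/3, 0, 2/5],
b = (16/5, 8/15, 8/35).
Solving gives a_0 = 111/35, a_1 = 4/5, a_2 = -33/7, so
  g(x) = -33*x^2/7 + 4*x/5 + 111/35.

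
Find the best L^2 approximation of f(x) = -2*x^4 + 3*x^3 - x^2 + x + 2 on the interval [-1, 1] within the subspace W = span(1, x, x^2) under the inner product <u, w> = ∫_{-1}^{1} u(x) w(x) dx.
g(x) = -19*x^2/7 + 14*x/5 + 76/35

The best approximation g ∈ W is the orthogonal projection of f onto W. Writing g = a_0 + a_1 x + a_2 x^2, the coefficients solve the normal equations G · a = b where
  G_{ij} = <φ_i, φ_j> and b_i = <f, φ_i>, with φ_0 = 1, φ_1 = x, φ_2 = x^2.
G =
  [2, 0, 2/3]
  [0, 2/3, 0]
  [2/3, 0, 2/5],
b = (38/15, 28/15, 38/105).
Solving gives a_0 = 76/35, a_1 = 14/5, a_2 = -19/7, so
  g(x) = -19*x^2/7 + 14*x/5 + 76/35.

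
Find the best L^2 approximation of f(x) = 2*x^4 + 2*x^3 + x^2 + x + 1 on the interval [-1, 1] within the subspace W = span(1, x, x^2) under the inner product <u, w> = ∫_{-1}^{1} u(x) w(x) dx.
g(x) = 19*x^2/7 + 11*x/5 + 29/35

The best approximation g ∈ W is the orthogonal projection of f onto W. Writing g = a_0 + a_1 x + a_2 x^2, the coefficients solve the normal equations G · a = b where
  G_{ij} = <φ_i, φ_j> and b_i = <f, φ_i>, with φ_0 = 1, φ_1 = x, φ_2 = x^2.
G =
  [2, 0, 2/3]
  [0, 2/3, 0]
  [2/3, 0, 2/5],
b = (52/15, 22/15, 172/105).
Solving gives a_0 = 29/35, a_1 = 11/5, a_2 = 19/7, so
  g(x) = 19*x^2/7 + 11*x/5 + 29/35.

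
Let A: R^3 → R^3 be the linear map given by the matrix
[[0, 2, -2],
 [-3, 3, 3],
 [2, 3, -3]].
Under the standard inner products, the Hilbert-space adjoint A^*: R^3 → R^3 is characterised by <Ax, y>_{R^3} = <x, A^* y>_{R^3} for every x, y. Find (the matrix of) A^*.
A^* = A^T =
[[0, -3, 2],
 [2, 3, 3],
 [-2, 3, -3]]

For real matrices with standard dot products, the defining identity <Ax, y> = <x, A^* y> gives (Ax)^T y = x^T (A^*) y, i.e. x^T A^T y = x^T (A^*) y. Since this holds for all x, y, we must have A^* = A^T. Therefore
A^* =
[[0, -3, 2],
 [2, 3, 3],
 [-2, 3, -3]].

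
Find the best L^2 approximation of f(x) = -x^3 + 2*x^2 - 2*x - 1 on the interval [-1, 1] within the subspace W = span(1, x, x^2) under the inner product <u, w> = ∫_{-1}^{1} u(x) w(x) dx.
g(x) = 2*x^2 - 13*x/5 - 1

The best approximation g ∈ W is the orthogonal projection of f onto W. Writing g = a_0 + a_1 x + a_2 x^2, the coefficients solve the normal equations G · a = b where
  G_{ij} = <φ_i, φ_j> and b_i = <f, φ_i>, with φ_0 = 1, φ_1 = x, φ_2 = x^2.
G =
  [2, 0, 2/3]
  [0, 2/3, 0]
  [2/3, 0, 2/5],
b = (-2/3, -26/15, 2/15).
Solving gives a_0 = -1, a_1 = -13/5, a_2 = 2, so
  g(x) = 2*x^2 - 13*x/5 - 1.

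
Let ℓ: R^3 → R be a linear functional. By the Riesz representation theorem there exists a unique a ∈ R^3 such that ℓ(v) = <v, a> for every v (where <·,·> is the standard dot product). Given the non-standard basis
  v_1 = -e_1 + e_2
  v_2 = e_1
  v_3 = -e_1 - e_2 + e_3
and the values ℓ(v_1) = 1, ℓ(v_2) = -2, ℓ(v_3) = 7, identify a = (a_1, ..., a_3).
a = (-2, -1, 4)

Write a = (a_1, ..., a_3) in the standard basis. For each basis vector v_i, ℓ(v_i) = <v_i, a> is a linear equation in the a_j's. Collect the n equations into a matrix system V a = ℓ, where row i of V is v_i (expressed in the standard basis). Since V is invertible (lower-triangular with 1s on the diagonal, up to permutation), solve by back-substitution:
  V =
[[-1, 1, 0],
 [1, 0, 0],
 [-1, -1, 1]]
  V a = (1, -2, 7)
Solving gives a = (-2, -1, 4).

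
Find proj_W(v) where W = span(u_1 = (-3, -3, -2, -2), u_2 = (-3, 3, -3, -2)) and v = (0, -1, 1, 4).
proj_W(v) = (1113/706, -651/706, 518/353, 371/353)

Set up U = [u_1 | ... | u_2] ∈ R^(4×2). The projector onto W = col(U) is P = U (U^T U)^(-1) U^T.
Compute U^T U =
  [26, 10]
  [10, 31],
and U^T v = (-7, -14).
Solve U^T U · c = U^T v for the coefficients: c = (-77/706, -147/353). The projection is proj_W(v) = U c.
Check: (v - proj_W(v)) · u_1 = 0  (should be 0).
Check: (v - proj_W(v)) · u_2 = 0  (should be 0).
Result: proj_W(v) = (1113/706, -651/706, 518/353, 371/353).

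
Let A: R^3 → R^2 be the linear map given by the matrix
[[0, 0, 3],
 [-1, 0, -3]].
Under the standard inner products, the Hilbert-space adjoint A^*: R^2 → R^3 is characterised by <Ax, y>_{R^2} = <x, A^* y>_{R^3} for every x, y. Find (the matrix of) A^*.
A^* = A^T =
[[0, -1],
 [0, 0],
 [3, -3]]

For real matrices with standard dot products, the defining identity <Ax, y> = <x, A^* y> gives (Ax)^T y = x^T (A^*) y, i.e. x^T A^T y = x^T (A^*) y. Since this holds for all x, y, we must have A^* = A^T. Therefore
A^* =
[[0, -1],
 [0, 0],
 [3, -3]].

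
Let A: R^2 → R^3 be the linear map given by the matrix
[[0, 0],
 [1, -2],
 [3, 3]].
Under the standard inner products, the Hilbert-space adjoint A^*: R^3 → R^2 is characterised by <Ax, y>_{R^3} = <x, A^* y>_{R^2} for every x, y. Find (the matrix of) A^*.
A^* = A^T =
[[0, 1, 3],
 [0, -2, 3]]

For real matrices with standard dot products, the defining identity <Ax, y> = <x, A^* y> gives (Ax)^T y = x^T (A^*) y, i.e. x^T A^T y = x^T (A^*) y. Since this holds for all x, y, we must have A^* = A^T. Therefore
A^* =
[[0, 1, 3],
 [0, -2, 3]].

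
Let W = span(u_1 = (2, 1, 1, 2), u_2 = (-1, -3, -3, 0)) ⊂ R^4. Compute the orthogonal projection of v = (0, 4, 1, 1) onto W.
proj_W(v) = (20/21, 295/126, 295/126, 13/63)

Set up U = [u_1 | ... | u_2] ∈ R^(4×2). The projector onto W = col(U) is P = U (U^T U)^(-1) U^T.
Compute U^T U =
  [10, -8]
  [-8, 19],
and U^T v = (7, -15).
Solve U^T U · c = U^T v for the coefficients: c = (13/126, -47/63). The projection is proj_W(v) = U c.
Check: (v - proj_W(v)) · u_1 = 0  (should be 0).
Check: (v - proj_W(v)) · u_2 = 0  (should be 0).
Result: proj_W(v) = (20/21, 295/126, 295/126, 13/63).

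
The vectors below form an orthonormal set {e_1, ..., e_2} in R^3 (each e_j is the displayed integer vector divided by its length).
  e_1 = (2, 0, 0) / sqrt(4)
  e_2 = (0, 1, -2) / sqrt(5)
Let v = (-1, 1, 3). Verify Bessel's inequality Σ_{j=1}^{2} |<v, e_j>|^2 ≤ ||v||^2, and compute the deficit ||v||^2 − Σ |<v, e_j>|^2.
Σ |<v, e_j>|^2 = 6; ||v||^2 = 11; deficit = 5

Write each e_j = u_j / sqrt(<u_j, u_j>) where u_j is the displayed integer vector. Then <v, e_j> = <v, u_j> / sqrt(<u_j, u_j>), so |<v, e_j>|^2 = <v, u_j>^2 / <u_j, u_j>.
Coefficients: <v, e_1> = -2/sqrt(4), <v, e_2> = -5/sqrt(5).
Square and sum: Σ |<v, e_j>|^2 = 6.
Compute ||v||^2 = v·v = 11.
Deficit = 11 − 6 = 5 ≥ 0, confirming Bessel's inequality. (The deficit equals ||v − Σ <v,e_j> e_j||^2, the squared distance from v to span{e_j}.)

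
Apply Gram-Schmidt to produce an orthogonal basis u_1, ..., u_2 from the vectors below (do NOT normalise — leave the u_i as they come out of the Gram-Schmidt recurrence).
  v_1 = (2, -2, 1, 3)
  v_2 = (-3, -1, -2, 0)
Orthogonal basis:
  u_1 = (2, -2, 1, 3)
  u_2 = (-7/3, -5/3, -5/3, 1)

Apply the Gram-Schmidt recurrence
  u_1 = v_1
  u_i = v_i − Σ_{j<i} ((v_i · u_j) / (u_j · u_j)) · u_j.

Step by step this gives:
  u_1 = (2, -2, 1, 3)
  u_2 = (-7/3, -5/3, -5/3, 1)

Orthogonality check:
  u_2 · u_1 = 0 (should be 0)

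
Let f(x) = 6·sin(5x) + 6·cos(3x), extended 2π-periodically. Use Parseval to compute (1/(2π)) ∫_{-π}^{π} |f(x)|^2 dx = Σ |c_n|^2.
Σ |c_n|^2 = 36

Expand |f|^2 and use orthogonality of {sin(nx), cos(mx)} on [-π, π]:
  ∫_{-π}^{π} sin(nx)^2 dx = π, ∫ cos(mx)^2 dx = π, and cross terms integrate to 0.
So ∫_{-π}^{π} f(x)^2 dx = 6^2 · π + 6^2 · π = (36 + 36)π.
Divide by 2π: (36 + 36)/2 = 36.
By Parseval, this equals Σ |c_n|^2.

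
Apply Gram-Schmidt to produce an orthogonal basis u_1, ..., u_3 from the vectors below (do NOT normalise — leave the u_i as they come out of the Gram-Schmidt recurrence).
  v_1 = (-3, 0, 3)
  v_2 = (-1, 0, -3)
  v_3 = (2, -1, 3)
Orthogonal basis:
  u_1 = (-3, 0, 3)
  u_2 = (-2, 0, -2)
  u_3 = (0, -1, 0)

Apply the Gram-Schmidt recurrence
  u_1 = v_1
  u_i = v_i − Σ_{j<i} ((v_i · u_j) / (u_j · u_j)) · u_j.

Step by step this gives:
  u_1 = (-3, 0, 3)
  u_2 = (-2, 0, -2)
  u_3 = (0, -1, 0)

Orthogonality check:
  u_2 · u_1 = 0 (should be 0)
  u_3 · u_1 = 0 (should be 0)
  u_3 · u_2 = 0 (should be 0)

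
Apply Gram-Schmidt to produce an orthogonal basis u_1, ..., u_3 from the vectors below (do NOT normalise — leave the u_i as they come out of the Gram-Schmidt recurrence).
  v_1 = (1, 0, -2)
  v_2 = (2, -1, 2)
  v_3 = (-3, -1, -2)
Orthogonal basis:
  u_1 = (1, 0, -2)
  u_2 = (12/5, -1, 6/5)
  u_3 = (-28/41, -84/41, -14/41)

Apply the Gram-Schmidt recurrence
  u_1 = v_1
  u_i = v_i − Σ_{j<i} ((v_i · u_j) / (u_j · u_j)) · u_j.

Step by step this gives:
  u_1 = (1, 0, -2)
  u_2 = (12/5, -1, 6/5)
  u_3 = (-28/41, -84/41, -14/41)

Orthogonality check:
  u_2 · u_1 = 0 (should be 0)
  u_3 · u_1 = 0 (should be 0)
  u_3 · u_2 = 0 (should be 0)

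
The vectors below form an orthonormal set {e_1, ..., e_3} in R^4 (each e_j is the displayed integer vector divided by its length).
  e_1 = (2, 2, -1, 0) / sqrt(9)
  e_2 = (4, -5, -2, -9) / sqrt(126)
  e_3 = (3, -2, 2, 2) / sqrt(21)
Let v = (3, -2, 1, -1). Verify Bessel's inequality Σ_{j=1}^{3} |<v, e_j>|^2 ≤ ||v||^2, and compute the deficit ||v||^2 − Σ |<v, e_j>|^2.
Σ |<v, e_j>|^2 = 89/6; ||v||^2 = 15; deficit = 1/6

Write each e_j = u_j / sqrt(<u_j, u_j>) where u_j is the displayed integer vector. Then <v, e_j> = <v, u_j> / sqrt(<u_j, u_j>), so |<v, e_j>|^2 = <v, u_j>^2 / <u_j, u_j>.
Coefficients: <v, e_1> = 1/sqrt(9), <v, e_2> = 29/sqrt(126), <v, e_3> = 13/sqrt(21).
Square and sum: Σ |<v, e_j>|^2 = 89/6.
Compute ||v||^2 = v·v = 15.
Deficit = 15 − 89/6 = 1/6 ≥ 0, confirming Bessel's inequality. (The deficit equals ||v − Σ <v,e_j> e_j||^2, the squared distance from v to span{e_j}.)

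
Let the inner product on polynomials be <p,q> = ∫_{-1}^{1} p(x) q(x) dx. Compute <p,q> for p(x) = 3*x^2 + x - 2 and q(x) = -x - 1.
<p,q> = 4/3

Expand the product: p(x)·q(x) = -3*x^3 - 4*x^2 + x + 2.
∫_{-1}^{1} of each monomial x^k gives [2/(k+1) if k even, 0 if k odd]. Integrating term-by-term (or equivalently evaluating the antiderivative F(x) = -3*x^4/4 - 4*x^3/3 + x^2/2 + 2*x at the endpoints):
  F(1) − F(−1) = 5/12 − (-11/12) = 4/3.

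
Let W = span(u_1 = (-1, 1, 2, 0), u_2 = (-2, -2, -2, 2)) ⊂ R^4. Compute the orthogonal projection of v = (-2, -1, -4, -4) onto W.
proj_W(v) = (9/10, -13/10, -12/5, 1/5)

Set up U = [u_1 | ... | u_2] ∈ R^(4×2). The projector onto W = col(U) is P = U (U^T U)^(-1) U^T.
Compute U^T U =
  [6, -4]
  [-4, 16],
and U^T v = (-7, 6).
Solve U^T U · c = U^T v for the coefficients: c = (-11/10, 1/10). The projection is proj_W(v) = U c.
Check: (v - proj_W(v)) · u_1 = 0  (should be 0).
Check: (v - proj_W(v)) · u_2 = 0  (should be 0).
Result: proj_W(v) = (9/10, -13/10, -12/5, 1/5).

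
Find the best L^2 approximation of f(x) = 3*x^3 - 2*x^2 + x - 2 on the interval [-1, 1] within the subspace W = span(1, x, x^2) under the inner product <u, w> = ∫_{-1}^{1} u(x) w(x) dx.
g(x) = -2*x^2 + 14*x/5 - 2

The best approximation g ∈ W is the orthogonal projection of f onto W. Writing g = a_0 + a_1 x + a_2 x^2, the coefficients solve the normal equations G · a = b where
  G_{ij} = <φ_i, φ_j> and b_i = <f, φ_i>, with φ_0 = 1, φ_1 = x, φ_2 = x^2.
G =
  [2, 0, 2/3]
  [0, 2/3, 0]
  [2/3, 0, 2/5],
b = (-16/3, 28/15, -32/15).
Solving gives a_0 = -2, a_1 = 14/5, a_2 = -2, so
  g(x) = -2*x^2 + 14*x/5 - 2.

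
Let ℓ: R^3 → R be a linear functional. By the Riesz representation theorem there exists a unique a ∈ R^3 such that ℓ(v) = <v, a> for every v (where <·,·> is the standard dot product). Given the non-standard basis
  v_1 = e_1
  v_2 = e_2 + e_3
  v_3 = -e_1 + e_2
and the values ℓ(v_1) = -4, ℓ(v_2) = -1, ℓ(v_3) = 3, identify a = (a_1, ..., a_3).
a = (-4, -1, 0)

Write a = (a_1, ..., a_3) in the standard basis. For each basis vector v_i, ℓ(v_i) = <v_i, a> is a linear equation in the a_j's. Collect the n equations into a matrix system V a = ℓ, where row i of V is v_i (expressed in the standard basis). Since V is invertible (lower-triangular with 1s on the diagonal, up to permutation), solve by back-substitution:
  V =
[[1, 0, 0],
 [0, 1, 1],
 [-1, 1, 0]]
  V a = (-4, -1, 3)
Solving gives a = (-4, -1, 0).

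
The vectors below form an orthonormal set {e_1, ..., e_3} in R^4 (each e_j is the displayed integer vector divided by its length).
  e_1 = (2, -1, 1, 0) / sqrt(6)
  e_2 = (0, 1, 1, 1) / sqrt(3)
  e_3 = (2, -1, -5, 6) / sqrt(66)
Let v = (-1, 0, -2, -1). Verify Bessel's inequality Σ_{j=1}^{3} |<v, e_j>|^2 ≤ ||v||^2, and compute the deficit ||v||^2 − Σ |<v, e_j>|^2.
Σ |<v, e_j>|^2 = 63/11; ||v||^2 = 6; deficit = 3/11

Write each e_j = u_j / sqrt(<u_j, u_j>) where u_j is the displayed integer vector. Then <v, e_j> = <v, u_j> / sqrt(<u_j, u_j>), so |<v, e_j>|^2 = <v, u_j>^2 / <u_j, u_j>.
Coefficients: <v, e_1> = -4/sqrt(6), <v, e_2> = -3/sqrt(3), <v, e_3> = 2/sqrt(66).
Square and sum: Σ |<v, e_j>|^2 = 63/11.
Compute ||v||^2 = v·v = 6.
Deficit = 6 − 63/11 = 3/11 ≥ 0, confirming Bessel's inequality. (The deficit equals ||v − Σ <v,e_j> e_j||^2, the squared distance from v to span{e_j}.)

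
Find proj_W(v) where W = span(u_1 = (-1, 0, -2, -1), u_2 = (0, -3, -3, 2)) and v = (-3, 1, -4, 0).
proj_W(v) = (-103/58, -15/58, -221/58, -93/58)

Set up U = [u_1 | ... | u_2] ∈ R^(4×2). The projector onto W = col(U) is P = U (U^T U)^(-1) U^T.
Compute U^T U =
  [6, 4]
  [4, 22],
and U^T v = (11, 9).
Solve U^T U · c = U^T v for the coefficients: c = (103/58, 5/58). The projection is proj_W(v) = U c.
Check: (v - proj_W(v)) · u_1 = 0  (should be 0).
Check: (v - proj_W(v)) · u_2 = 0  (should be 0).
Result: proj_W(v) = (-103/58, -15/58, -221/58, -93/58).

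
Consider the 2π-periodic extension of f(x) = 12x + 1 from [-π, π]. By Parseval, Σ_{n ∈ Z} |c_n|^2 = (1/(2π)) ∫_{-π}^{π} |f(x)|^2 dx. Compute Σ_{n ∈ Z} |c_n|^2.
Σ |c_n|^2 = 48π^2 + 1

Expand and integrate term by term over [-π, π]:
  ∫ (12x)^2 dx = 144·(2π^3/3); ∫ 2·12·(1)·x dx = 0 (odd integrand); ∫ 1^2 dx = 1·2π.
So (1/(2π)) ∫_{-π}^{π} (12x + 1)^2 dx = 144π^2/3 + 1 = 48π^2 + 1.
Parseval ⇒ Σ |c_n|^2 = 48π^2 + 1.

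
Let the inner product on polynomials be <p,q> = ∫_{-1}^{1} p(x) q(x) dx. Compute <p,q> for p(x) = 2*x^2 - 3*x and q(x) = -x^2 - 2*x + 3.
<p,q> = 36/5

Expand the product: p(x)·q(x) = -2*x^4 - x^3 + 12*x^2 - 9*x.
∫_{-1}^{1} of each monomial x^k gives [2/(k+1) if k even, 0 if k odd]. Integrating term-by-term (or equivalently evaluating the antiderivative F(x) = -2*x^5/5 - x^4/4 + 4*x^3 - 9*x^2/2 at the endpoints):
  F(1) − F(−1) = -23/20 − (-167/20) = 36/5.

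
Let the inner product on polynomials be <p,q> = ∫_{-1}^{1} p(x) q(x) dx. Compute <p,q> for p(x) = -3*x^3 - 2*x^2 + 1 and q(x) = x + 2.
<p,q> = 2/15

Expand the product: p(x)·q(x) = -3*x^4 - 8*x^3 - 4*x^2 + x + 2.
∫_{-1}^{1} of each monomial x^k gives [2/(k+1) if k even, 0 if k odd]. Integrating term-by-term (or equivalently evaluating the antiderivative F(x) = -3*x^5/5 - 2*x^4 - 4*x^3/3 + x^2/2 + 2*x at the endpoints):
  F(1) − F(−1) = -43/30 − (-47/30) = 2/15.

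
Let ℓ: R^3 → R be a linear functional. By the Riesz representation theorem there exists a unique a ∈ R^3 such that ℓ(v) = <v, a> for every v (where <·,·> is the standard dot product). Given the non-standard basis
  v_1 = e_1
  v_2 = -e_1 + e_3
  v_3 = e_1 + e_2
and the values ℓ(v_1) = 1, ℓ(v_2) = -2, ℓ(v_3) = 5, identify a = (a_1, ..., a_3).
a = (1, 4, -1)

Write a = (a_1, ..., a_3) in the standard basis. For each basis vector v_i, ℓ(v_i) = <v_i, a> is a linear equation in the a_j's. Collect the n equations into a matrix system V a = ℓ, where row i of V is v_i (expressed in the standard basis). Since V is invertible (lower-triangular with 1s on the diagonal, up to permutation), solve by back-substitution:
  V =
[[1, 0, 0],
 [-1, 0, 1],
 [1, 1, 0]]
  V a = (1, -2, 5)
Solving gives a = (1, 4, -1).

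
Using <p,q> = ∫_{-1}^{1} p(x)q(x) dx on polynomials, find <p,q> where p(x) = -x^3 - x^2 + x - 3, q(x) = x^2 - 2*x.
<p,q> = -44/15

Expand the product: p(x)·q(x) = -x^5 + x^4 + 3*x^3 - 5*x^2 + 6*x.
∫_{-1}^{1} of each monomial x^k gives [2/(k+1) if k even, 0 if k odd]. Integrating term-by-term (or equivalently evaluating the antiderivative F(x) = -x^6/6 + x^5/5 + 3*x^4/4 - 5*x^3/3 + 3*x^2 at the endpoints):
  F(1) − F(−1) = 127/60 − (101/20) = -44/15.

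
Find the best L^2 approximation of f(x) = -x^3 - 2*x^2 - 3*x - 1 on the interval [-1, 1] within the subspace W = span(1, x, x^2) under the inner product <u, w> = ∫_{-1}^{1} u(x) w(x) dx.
g(x) = -2*x^2 - 18*x/5 - 1

The best approximation g ∈ W is the orthogonal projection of f onto W. Writing g = a_0 + a_1 x + a_2 x^2, the coefficients solve the normal equations G · a = b where
  G_{ij} = <φ_i, φ_j> and b_i = <f, φ_i>, with φ_0 = 1, φ_1 = x, φ_2 = x^2.
G =
  [2, 0, 2/3]
  [0, 2/3, 0]
  [2/3, 0, 2/5],
b = (-10/3, -12/5, -22/15).
Solving gives a_0 = -1, a_1 = -18/5, a_2 = -2, so
  g(x) = -2*x^2 - 18*x/5 - 1.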